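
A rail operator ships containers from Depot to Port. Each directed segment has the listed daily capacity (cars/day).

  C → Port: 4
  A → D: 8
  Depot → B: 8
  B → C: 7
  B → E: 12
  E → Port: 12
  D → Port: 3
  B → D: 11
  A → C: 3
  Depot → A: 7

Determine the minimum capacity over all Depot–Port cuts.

Augment Depot→A→C→Port: bottleneck 3, flow now 3.
Augment Depot→A→D→Port: bottleneck 3, flow now 6.
Augment Depot→B→C→Port: bottleneck 1, flow now 7.
Augment Depot→B→E→Port: bottleneck 7, flow now 14.
No augmenting path remains; maximum flow = 14.
By max-flow min-cut, the minimum cut capacity equals the max flow.
In the residual graph, reachable from Depot: {Depot, A, D}.
Min-cut edges: Depot→B (8), A→C (3), D→Port (3); capacity 8 + 3 + 3 = 14.

14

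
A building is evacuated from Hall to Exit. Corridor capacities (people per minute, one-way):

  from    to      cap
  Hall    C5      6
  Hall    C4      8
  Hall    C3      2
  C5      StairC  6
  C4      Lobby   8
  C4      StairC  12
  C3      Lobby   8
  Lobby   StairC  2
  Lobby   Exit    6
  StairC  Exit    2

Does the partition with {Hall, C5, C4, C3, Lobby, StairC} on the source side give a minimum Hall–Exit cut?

Yes — it is a minimum cut (capacity 8).

Given cut capacity: 6 + 2 = 8.
Augment Hall→C5→StairC→Exit: bottleneck 2, flow now 2.
Augment Hall→C4→Lobby→Exit: bottleneck 6, flow now 8.
No augmenting path remains; maximum flow = 8.
Cut capacity 8 equals the max flow, so it is a minimum cut.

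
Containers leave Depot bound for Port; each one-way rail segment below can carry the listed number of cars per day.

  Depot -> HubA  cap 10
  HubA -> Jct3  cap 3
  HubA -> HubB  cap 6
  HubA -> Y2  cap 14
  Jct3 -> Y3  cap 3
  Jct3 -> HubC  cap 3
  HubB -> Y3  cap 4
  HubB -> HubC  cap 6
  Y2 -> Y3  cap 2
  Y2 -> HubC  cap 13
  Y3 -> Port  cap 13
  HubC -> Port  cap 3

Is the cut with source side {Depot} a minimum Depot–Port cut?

Yes — it is a minimum cut (capacity 10).

Given cut capacity: 10 = 10.
Augment Depot→HubA→Jct3→Y3→Port: bottleneck 3, flow now 3.
Augment Depot→HubA→HubB→Y3→Port: bottleneck 4, flow now 7.
Augment Depot→HubA→HubB→HubC→Port: bottleneck 2, flow now 9.
Augment Depot→HubA→Y2→Y3→Port: bottleneck 1, flow now 10.
No augmenting path remains; maximum flow = 10.
Cut capacity 10 equals the max flow, so it is a minimum cut.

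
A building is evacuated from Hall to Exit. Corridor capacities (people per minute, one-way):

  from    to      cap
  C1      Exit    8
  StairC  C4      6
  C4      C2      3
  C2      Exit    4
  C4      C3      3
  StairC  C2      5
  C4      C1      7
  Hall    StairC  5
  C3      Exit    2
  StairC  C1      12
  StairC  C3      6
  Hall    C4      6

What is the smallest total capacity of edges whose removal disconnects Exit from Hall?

11

Augment Hall→C4→C2→Exit: bottleneck 3, flow now 3.
Augment Hall→C4→C3→Exit: bottleneck 2, flow now 5.
Augment Hall→C4→C1→Exit: bottleneck 1, flow now 6.
Augment Hall→StairC→C2→Exit: bottleneck 1, flow now 7.
Augment Hall→StairC→C1→Exit: bottleneck 4, flow now 11.
No augmenting path remains; maximum flow = 11.
By max-flow min-cut, the minimum cut capacity equals the max flow.
In the residual graph, reachable from Hall: {Hall}.
Min-cut edges: Hall→C4 (6), Hall→StairC (5); capacity 6 + 5 = 11.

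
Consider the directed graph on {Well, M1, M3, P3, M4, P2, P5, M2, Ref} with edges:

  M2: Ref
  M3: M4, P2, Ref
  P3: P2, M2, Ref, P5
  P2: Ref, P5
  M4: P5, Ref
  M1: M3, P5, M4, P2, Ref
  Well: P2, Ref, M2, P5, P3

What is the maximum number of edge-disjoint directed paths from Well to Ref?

Assign every edge capacity 1; by Menger, the answer equals the max flow.
Path Well→Ref (+1); total 1.
Path Well→P3→Ref (+1); total 2.
Path Well→P2→Ref (+1); total 3.
Path Well→M2→Ref (+1); total 4.
No residual Well→Ref path; max flow = 4.
Certifying cut of size 4: {Well→M2, Well→P2, Well→P3, Well→Ref}.

4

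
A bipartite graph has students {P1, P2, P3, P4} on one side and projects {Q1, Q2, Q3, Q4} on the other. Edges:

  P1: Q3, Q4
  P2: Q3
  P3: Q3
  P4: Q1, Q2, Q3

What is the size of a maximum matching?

Unit-capacity flow: source→left, listed edges, right→sink; max matching = max flow.
Augmenting path P1→Q3 (+1); matched 1.
Augmenting path P4→Q1 (+1); matched 2.
Augmenting path P2→Q3→P1→Q4 (+1); matched 3.
No augmenting path remains; maximum matching = 3.
König certificate: {P1, P4, Q3} is a vertex cover of size 3 (every listed pair touches it), so no matching can be larger.

3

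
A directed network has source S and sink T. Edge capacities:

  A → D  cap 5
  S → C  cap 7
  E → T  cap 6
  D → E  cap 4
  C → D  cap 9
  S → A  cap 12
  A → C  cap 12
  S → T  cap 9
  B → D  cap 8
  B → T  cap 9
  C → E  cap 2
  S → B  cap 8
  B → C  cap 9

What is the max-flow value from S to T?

Augment S→T: bottleneck 9, flow now 9.
Augment S→B→T: bottleneck 8, flow now 17.
Augment S→C→E→T: bottleneck 2, flow now 19.
Augment S→A→D→E→T: bottleneck 4, flow now 23.
No augmenting path remains; maximum flow = 23.
In the residual graph, reachable from S: {S, A, C, D}.
Min-cut edges: S→B (8), S→T (9), C→E (2), D→E (4); capacity 8 + 9 + 2 + 4 = 23.
This cut is saturated, so no flow can exceed 23.

23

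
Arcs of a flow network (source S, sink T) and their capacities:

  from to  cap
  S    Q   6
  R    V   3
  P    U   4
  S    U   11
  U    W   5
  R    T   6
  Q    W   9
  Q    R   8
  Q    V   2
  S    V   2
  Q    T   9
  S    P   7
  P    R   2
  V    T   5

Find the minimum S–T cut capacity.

Augment S→Q→T: bottleneck 6, flow now 6.
Augment S→V→T: bottleneck 2, flow now 8.
Augment S→P→R→T: bottleneck 2, flow now 10.
No augmenting path remains; maximum flow = 10.
By max-flow min-cut, the minimum cut capacity equals the max flow.
In the residual graph, reachable from S: {S, P, U, W}.
Min-cut edges: S→Q (6), S→V (2), P→R (2); capacity 6 + 2 + 2 = 10.

10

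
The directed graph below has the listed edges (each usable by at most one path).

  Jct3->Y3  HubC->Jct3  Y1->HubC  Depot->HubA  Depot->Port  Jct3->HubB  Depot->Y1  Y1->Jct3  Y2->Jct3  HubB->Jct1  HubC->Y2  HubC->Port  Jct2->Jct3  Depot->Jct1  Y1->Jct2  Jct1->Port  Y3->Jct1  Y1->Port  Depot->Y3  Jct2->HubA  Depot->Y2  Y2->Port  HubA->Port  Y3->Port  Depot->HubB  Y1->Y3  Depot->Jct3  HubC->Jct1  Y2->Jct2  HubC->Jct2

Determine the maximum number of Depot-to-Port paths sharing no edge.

6

Assign every edge capacity 1; by Menger, the answer equals the max flow.
Path Depot→Port (+1); total 1.
Path Depot→Y2→Port (+1); total 2.
Path Depot→Y1→Port (+1); total 3.
Path Depot→Y3→Port (+1); total 4.
Path Depot→Jct1→Port (+1); total 5.
Path Depot→HubA→Port (+1); total 6.
No residual Depot→Port path; max flow = 6.
Certifying cut of size 6: {Depot→HubA, Depot→Port, Depot→Y1, Depot→Y2, Jct1→Port, Y3→Port}.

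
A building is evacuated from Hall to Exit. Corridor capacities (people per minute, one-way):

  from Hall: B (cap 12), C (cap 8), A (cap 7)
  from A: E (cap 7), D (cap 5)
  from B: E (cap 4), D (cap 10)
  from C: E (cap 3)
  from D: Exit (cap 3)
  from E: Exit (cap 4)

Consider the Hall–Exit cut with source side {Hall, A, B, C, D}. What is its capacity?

17

Edges leaving {Hall, A, B, C, D}: A→E (7), B→E (4), C→E (3), D→Exit (3).
Cut capacity = 7 + 4 + 3 + 3 = 17.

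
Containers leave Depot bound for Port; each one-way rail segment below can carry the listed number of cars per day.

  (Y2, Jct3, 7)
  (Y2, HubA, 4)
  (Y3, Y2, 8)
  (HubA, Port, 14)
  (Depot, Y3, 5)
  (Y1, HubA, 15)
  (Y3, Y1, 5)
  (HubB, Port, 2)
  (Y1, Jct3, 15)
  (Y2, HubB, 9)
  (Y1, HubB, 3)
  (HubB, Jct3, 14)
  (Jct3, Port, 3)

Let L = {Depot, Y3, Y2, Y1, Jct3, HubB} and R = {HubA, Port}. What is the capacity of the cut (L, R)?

24

Edges leaving {Depot, Y3, Y2, Y1, Jct3, HubB}: Y2→HubA (4), Y1→HubA (15), Jct3→Port (3), HubB→Port (2).
Cut capacity = 4 + 15 + 3 + 2 = 24.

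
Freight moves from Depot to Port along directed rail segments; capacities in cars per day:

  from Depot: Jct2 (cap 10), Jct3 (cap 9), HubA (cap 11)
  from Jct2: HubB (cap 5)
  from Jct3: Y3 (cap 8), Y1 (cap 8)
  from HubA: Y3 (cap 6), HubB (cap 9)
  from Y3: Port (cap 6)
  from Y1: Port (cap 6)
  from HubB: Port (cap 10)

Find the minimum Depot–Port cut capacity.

Augment Depot→Jct2→HubB→Port: bottleneck 5, flow now 5.
Augment Depot→Jct3→Y3→Port: bottleneck 6, flow now 11.
Augment Depot→Jct3→Y1→Port: bottleneck 3, flow now 14.
Augment Depot→HubA→HubB→Port: bottleneck 5, flow now 19.
Augment Depot→HubA→Y3→Jct3→Y1→Port: bottleneck 3, flow now 22. (uses reverse residual edge)
No augmenting path remains; maximum flow = 22.
By max-flow min-cut, the minimum cut capacity equals the max flow.
In the residual graph, reachable from Depot: {Depot, Jct2, Jct3, HubA, Y3, Y1, HubB}.
Min-cut edges: Y3→Port (6), Y1→Port (6), HubB→Port (10); capacity 6 + 6 + 10 = 22.

22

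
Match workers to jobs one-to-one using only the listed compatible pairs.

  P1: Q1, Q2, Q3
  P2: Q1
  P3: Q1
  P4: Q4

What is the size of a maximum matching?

Unit-capacity flow: source→left, listed edges, right→sink; max matching = max flow.
Augmenting path P1→Q1 (+1); matched 1.
Augmenting path P4→Q4 (+1); matched 2.
Augmenting path P2→Q1→P1→Q2 (+1); matched 3.
No augmenting path remains; maximum matching = 3.
König certificate: {P1, P4, Q1} is a vertex cover of size 3 (every listed pair touches it), so no matching can be larger.

3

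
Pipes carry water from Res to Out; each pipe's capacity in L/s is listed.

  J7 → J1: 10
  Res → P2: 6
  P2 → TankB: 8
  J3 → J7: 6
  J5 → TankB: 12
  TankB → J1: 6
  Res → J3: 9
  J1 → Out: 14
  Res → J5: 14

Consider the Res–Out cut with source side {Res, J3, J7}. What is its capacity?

30

Edges leaving {Res, J3, J7}: Res→P2 (6), Res→J5 (14), J7→J1 (10).
Cut capacity = 6 + 14 + 10 = 30.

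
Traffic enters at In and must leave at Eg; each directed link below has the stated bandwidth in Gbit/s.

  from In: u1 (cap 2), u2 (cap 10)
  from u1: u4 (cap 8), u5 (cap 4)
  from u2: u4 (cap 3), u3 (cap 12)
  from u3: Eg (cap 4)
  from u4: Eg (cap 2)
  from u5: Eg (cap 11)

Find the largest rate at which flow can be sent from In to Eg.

Augment In→u1→u4→Eg: bottleneck 2, flow now 2.
Augment In→u2→u3→Eg: bottleneck 4, flow now 6.
Augment In→u2→u4→u1→u5→Eg: bottleneck 2, flow now 8. (uses reverse residual edge)
No augmenting path remains; maximum flow = 8.
In the residual graph, reachable from In: {In, u2, u3, u4}.
Min-cut edges: In→u1 (2), u3→Eg (4), u4→Eg (2); capacity 2 + 4 + 2 = 8.
This cut is saturated, so no flow can exceed 8.

8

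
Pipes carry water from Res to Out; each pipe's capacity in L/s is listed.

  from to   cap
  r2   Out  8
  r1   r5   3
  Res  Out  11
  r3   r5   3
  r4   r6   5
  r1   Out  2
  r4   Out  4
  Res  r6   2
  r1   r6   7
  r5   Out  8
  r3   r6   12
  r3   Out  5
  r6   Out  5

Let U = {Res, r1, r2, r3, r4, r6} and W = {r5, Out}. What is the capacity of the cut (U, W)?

41

Edges leaving {Res, r1, r2, r3, r4, r6}: Res→Out (11), r1→r5 (3), r1→Out (2), r2→Out (8), r3→r5 (3), r3→Out (5), r4→Out (4), r6→Out (5).
Cut capacity = 11 + 3 + 2 + 8 + 3 + 5 + 4 + 5 = 41.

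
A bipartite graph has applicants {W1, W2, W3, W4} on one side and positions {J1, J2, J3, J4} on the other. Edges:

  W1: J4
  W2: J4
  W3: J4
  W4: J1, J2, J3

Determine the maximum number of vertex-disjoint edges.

Unit-capacity flow: source→left, listed edges, right→sink; max matching = max flow.
Augmenting path W1→J4 (+1); matched 1.
Augmenting path W4→J1 (+1); matched 2.
No augmenting path remains; maximum matching = 2.
König certificate: {W4, J4} is a vertex cover of size 2 (every listed pair touches it), so no matching can be larger.

2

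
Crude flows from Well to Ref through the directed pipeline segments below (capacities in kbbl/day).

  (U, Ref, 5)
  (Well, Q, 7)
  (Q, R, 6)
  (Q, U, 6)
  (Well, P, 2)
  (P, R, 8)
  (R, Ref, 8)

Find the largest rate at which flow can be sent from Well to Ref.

Augment Well→P→R→Ref: bottleneck 2, flow now 2.
Augment Well→Q→R→Ref: bottleneck 6, flow now 8.
Augment Well→Q→U→Ref: bottleneck 1, flow now 9.
No augmenting path remains; maximum flow = 9.
In the residual graph, reachable from Well: {Well}.
Min-cut edges: Well→P (2), Well→Q (7); capacity 2 + 7 = 9.
This cut is saturated, so no flow can exceed 9.

9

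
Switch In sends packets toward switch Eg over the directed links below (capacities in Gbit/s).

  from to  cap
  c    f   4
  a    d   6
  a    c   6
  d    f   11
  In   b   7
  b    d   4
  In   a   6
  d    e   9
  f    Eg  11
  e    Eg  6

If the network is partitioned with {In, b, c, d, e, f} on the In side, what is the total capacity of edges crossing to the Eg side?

23

Edges leaving {In, b, c, d, e, f}: In→a (6), e→Eg (6), f→Eg (11).
Cut capacity = 6 + 6 + 11 = 23.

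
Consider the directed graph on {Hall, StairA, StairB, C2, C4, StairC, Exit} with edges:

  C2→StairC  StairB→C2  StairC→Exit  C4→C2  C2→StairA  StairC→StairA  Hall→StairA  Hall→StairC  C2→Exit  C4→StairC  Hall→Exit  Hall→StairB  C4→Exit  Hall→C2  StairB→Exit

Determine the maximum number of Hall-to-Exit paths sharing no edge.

Assign every edge capacity 1; by Menger, the answer equals the max flow.
Path Hall→Exit (+1); total 1.
Path Hall→StairB→Exit (+1); total 2.
Path Hall→C2→Exit (+1); total 3.
Path Hall→StairC→Exit (+1); total 4.
No residual Hall→Exit path; max flow = 4.
Certifying cut of size 4: {Hall→C2, Hall→Exit, Hall→StairB, Hall→StairC}.

4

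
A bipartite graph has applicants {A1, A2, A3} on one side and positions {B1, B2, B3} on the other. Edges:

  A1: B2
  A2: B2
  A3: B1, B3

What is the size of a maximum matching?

Unit-capacity flow: source→left, listed edges, right→sink; max matching = max flow.
Augmenting path A1→B2 (+1); matched 1.
Augmenting path A3→B1 (+1); matched 2.
No augmenting path remains; maximum matching = 2.
König certificate: {A3, B2} is a vertex cover of size 2 (every listed pair touches it), so no matching can be larger.

2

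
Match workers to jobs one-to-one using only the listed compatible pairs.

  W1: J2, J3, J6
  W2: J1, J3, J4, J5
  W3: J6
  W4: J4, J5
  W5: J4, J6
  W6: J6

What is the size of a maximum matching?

Unit-capacity flow: source→left, listed edges, right→sink; max matching = max flow.
Augmenting path W1→J2 (+1); matched 1.
Augmenting path W2→J1 (+1); matched 2.
Augmenting path W3→J6 (+1); matched 3.
Augmenting path W4→J4 (+1); matched 4.
Augmenting path W5→J4→W4→J5 (+1); matched 5.
No augmenting path remains; maximum matching = 5.
König certificate: {W1, W2, W4, W5, J6} is a vertex cover of size 5 (every listed pair touches it), so no matching can be larger.

5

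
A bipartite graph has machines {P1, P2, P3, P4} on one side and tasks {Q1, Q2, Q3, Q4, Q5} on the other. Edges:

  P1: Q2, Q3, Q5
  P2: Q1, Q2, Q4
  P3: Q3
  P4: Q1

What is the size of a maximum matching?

Unit-capacity flow: source→left, listed edges, right→sink; max matching = max flow.
Augmenting path P1→Q2 (+1); matched 1.
Augmenting path P2→Q1 (+1); matched 2.
Augmenting path P3→Q3 (+1); matched 3.
Augmenting path P4→Q1→P2→Q4 (+1); matched 4.
No augmenting path remains; maximum matching = 4.
König certificate: {P1, P2, P3, P4} is a vertex cover of size 4 (every listed pair touches it), so no matching can be larger.

4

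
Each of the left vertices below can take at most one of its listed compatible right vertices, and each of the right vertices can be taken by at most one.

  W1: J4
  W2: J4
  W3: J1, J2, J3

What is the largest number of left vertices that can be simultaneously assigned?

Unit-capacity flow: source→left, listed edges, right→sink; max matching = max flow.
Augmenting path W1→J4 (+1); matched 1.
Augmenting path W3→J1 (+1); matched 2.
No augmenting path remains; maximum matching = 2.
König certificate: {W3, J4} is a vertex cover of size 2 (every listed pair touches it), so no matching can be larger.

2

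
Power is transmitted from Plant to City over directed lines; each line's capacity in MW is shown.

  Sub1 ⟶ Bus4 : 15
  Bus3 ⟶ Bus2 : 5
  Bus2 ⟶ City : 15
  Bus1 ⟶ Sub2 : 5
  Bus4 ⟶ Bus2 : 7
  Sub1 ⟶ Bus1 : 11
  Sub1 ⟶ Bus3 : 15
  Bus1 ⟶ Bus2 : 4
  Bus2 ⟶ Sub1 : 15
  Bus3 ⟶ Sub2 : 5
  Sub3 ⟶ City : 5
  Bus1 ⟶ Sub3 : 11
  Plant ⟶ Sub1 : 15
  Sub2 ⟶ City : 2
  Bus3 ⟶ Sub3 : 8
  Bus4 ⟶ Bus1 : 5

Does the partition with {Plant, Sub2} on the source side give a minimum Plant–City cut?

Given cut capacity: 15 + 2 = 17.
Augment Plant→Sub1→Bus3→Sub2→City: bottleneck 2, flow now 2.
Augment Plant→Sub1→Bus3→Sub3→City: bottleneck 5, flow now 7.
Augment Plant→Sub1→Bus3→Bus2→City: bottleneck 5, flow now 12.
Augment Plant→Sub1→Bus4→Bus2→City: bottleneck 3, flow now 15.
No augmenting path remains; maximum flow = 15.
In the residual graph, reachable from Plant: {Plant}.
Min-cut edges: Plant→Sub1 (15); capacity 15 = 15.
Cut capacity 17 exceeds the max flow 15, so it is not minimum.

No — its capacity is 17, but the minimum cut has capacity 15.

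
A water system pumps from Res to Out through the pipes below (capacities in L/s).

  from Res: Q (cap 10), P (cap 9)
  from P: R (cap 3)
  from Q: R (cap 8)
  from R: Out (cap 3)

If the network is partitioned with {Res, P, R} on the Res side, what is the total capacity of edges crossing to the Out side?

Edges leaving {Res, P, R}: Res→Q (10), R→Out (3).
Cut capacity = 10 + 3 = 13.

13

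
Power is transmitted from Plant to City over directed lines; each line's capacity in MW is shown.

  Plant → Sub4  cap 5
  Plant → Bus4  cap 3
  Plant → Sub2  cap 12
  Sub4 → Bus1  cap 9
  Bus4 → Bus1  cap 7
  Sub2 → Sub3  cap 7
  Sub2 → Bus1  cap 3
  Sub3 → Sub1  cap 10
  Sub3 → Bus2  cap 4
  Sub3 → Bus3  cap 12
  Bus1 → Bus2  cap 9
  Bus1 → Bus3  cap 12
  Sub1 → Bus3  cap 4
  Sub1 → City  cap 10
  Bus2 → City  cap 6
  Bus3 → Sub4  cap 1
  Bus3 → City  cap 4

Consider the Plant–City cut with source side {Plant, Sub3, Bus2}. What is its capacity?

Edges leaving {Plant, Sub3, Bus2}: Plant→Sub4 (5), Plant→Bus4 (3), Plant→Sub2 (12), Sub3→Sub1 (10), Sub3→Bus3 (12), Bus2→City (6).
Cut capacity = 5 + 3 + 12 + 10 + 12 + 6 = 48.

48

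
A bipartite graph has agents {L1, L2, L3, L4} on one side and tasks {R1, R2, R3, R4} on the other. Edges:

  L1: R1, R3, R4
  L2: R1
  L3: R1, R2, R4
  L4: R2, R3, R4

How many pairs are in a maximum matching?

Unit-capacity flow: source→left, listed edges, right→sink; max matching = max flow.
Augmenting path L1→R1 (+1); matched 1.
Augmenting path L3→R2 (+1); matched 2.
Augmenting path L4→R3 (+1); matched 3.
Augmenting path L2→R1→L1→R4 (+1); matched 4.
No augmenting path remains; maximum matching = 4.
König certificate: {L1, L2, L3, L4} is a vertex cover of size 4 (every listed pair touches it), so no matching can be larger.

4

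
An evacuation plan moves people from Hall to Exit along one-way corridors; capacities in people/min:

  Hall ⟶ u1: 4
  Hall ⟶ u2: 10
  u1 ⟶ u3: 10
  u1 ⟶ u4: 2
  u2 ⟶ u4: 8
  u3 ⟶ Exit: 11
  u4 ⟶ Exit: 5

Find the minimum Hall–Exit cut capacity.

9

Augment Hall→u1→u3→Exit: bottleneck 4, flow now 4.
Augment Hall→u2→u4→Exit: bottleneck 5, flow now 9.
No augmenting path remains; maximum flow = 9.
By max-flow min-cut, the minimum cut capacity equals the max flow.
In the residual graph, reachable from Hall: {Hall, u2, u4}.
Min-cut edges: Hall→u1 (4), u4→Exit (5); capacity 4 + 5 = 9.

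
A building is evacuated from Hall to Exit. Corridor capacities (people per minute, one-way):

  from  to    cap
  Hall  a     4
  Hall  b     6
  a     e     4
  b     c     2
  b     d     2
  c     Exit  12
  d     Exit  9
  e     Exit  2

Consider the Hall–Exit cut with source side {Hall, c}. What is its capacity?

22

Edges leaving {Hall, c}: Hall→a (4), Hall→b (6), c→Exit (12).
Cut capacity = 4 + 6 + 12 = 22.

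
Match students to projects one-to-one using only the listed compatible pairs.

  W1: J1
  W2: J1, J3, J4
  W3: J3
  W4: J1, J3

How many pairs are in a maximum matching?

Unit-capacity flow: source→left, listed edges, right→sink; max matching = max flow.
Augmenting path W1→J1 (+1); matched 1.
Augmenting path W2→J3 (+1); matched 2.
Augmenting path W3→J3→W2→J4 (+1); matched 3.
No augmenting path remains; maximum matching = 3.
König certificate: {W2, J1, J3} is a vertex cover of size 3 (every listed pair touches it), so no matching can be larger.

3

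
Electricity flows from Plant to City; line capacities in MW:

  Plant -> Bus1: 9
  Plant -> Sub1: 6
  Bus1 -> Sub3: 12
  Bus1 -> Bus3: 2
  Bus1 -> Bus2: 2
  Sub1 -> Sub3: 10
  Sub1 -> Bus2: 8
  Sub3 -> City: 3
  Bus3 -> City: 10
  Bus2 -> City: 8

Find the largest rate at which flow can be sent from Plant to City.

Augment Plant→Bus1→Sub3→City: bottleneck 3, flow now 3.
Augment Plant→Bus1→Bus3→City: bottleneck 2, flow now 5.
Augment Plant→Bus1→Bus2→City: bottleneck 2, flow now 7.
Augment Plant→Sub1→Bus2→City: bottleneck 6, flow now 13.
No augmenting path remains; maximum flow = 13.
In the residual graph, reachable from Plant: {Plant, Bus1, Sub3}.
Min-cut edges: Plant→Sub1 (6), Bus1→Bus3 (2), Bus1→Bus2 (2), Sub3→City (3); capacity 6 + 2 + 2 + 3 = 13.
This cut is saturated, so no flow can exceed 13.

13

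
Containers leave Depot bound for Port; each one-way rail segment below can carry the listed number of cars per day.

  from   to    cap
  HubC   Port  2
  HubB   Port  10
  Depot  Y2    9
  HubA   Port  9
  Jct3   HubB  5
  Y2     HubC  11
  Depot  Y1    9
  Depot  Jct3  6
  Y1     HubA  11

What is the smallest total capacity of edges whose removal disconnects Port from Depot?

16

Augment Depot→Y1→HubA→Port: bottleneck 9, flow now 9.
Augment Depot→Jct3→HubB→Port: bottleneck 5, flow now 14.
Augment Depot→Y2→HubC→Port: bottleneck 2, flow now 16.
No augmenting path remains; maximum flow = 16.
By max-flow min-cut, the minimum cut capacity equals the max flow.
In the residual graph, reachable from Depot: {Depot, Jct3, Y2, HubC}.
Min-cut edges: Depot→Y1 (9), Jct3→HubB (5), HubC→Port (2); capacity 9 + 5 + 2 = 16.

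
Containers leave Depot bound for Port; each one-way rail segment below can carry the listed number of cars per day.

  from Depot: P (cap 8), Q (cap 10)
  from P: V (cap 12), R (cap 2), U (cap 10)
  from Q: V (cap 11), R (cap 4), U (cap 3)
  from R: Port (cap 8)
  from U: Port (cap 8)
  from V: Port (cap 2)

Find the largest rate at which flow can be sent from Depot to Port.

Augment Depot→P→R→Port: bottleneck 2, flow now 2.
Augment Depot→P→U→Port: bottleneck 6, flow now 8.
Augment Depot→Q→R→Port: bottleneck 4, flow now 12.
Augment Depot→Q→U→Port: bottleneck 2, flow now 14.
Augment Depot→Q→V→Port: bottleneck 2, flow now 16.
No augmenting path remains; maximum flow = 16.
In the residual graph, reachable from Depot: {Depot, P, Q, U, V}.
Min-cut edges: P→R (2), Q→R (4), U→Port (8), V→Port (2); capacity 2 + 4 + 8 + 2 = 16.
This cut is saturated, so no flow can exceed 16.

16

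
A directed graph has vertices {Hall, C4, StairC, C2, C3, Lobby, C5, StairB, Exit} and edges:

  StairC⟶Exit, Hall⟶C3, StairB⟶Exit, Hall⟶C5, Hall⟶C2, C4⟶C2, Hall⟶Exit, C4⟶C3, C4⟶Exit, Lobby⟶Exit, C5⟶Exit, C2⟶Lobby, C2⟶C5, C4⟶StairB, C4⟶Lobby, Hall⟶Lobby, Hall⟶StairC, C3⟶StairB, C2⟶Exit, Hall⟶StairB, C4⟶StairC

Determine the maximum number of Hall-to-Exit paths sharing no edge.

6

Assign every edge capacity 1; by Menger, the answer equals the max flow.
Path Hall→Exit (+1); total 1.
Path Hall→StairC→Exit (+1); total 2.
Path Hall→C2→Exit (+1); total 3.
Path Hall→Lobby→Exit (+1); total 4.
Path Hall→C5→Exit (+1); total 5.
Path Hall→StairB→Exit (+1); total 6.
No residual Hall→Exit path; max flow = 6.
Certifying cut of size 6: {Hall→C2, Hall→C5, Hall→Exit, Hall→Lobby, Hall→StairC, StairB→Exit}.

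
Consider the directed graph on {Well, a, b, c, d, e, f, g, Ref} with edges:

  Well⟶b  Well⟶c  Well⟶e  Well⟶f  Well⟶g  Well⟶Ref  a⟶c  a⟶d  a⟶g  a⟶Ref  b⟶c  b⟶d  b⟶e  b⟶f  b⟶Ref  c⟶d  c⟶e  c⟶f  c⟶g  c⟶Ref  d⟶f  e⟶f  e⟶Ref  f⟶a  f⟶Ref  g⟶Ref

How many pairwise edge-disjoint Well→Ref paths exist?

6

Assign every edge capacity 1; by Menger, the answer equals the max flow.
Path Well→Ref (+1); total 1.
Path Well→b→Ref (+1); total 2.
Path Well→c→Ref (+1); total 3.
Path Well→e→Ref (+1); total 4.
Path Well→f→Ref (+1); total 5.
Path Well→g→Ref (+1); total 6.
No residual Well→Ref path; max flow = 6.
Certifying cut of size 6: {Well→Ref, Well→b, Well→c, Well→e, Well→f, Well→g}.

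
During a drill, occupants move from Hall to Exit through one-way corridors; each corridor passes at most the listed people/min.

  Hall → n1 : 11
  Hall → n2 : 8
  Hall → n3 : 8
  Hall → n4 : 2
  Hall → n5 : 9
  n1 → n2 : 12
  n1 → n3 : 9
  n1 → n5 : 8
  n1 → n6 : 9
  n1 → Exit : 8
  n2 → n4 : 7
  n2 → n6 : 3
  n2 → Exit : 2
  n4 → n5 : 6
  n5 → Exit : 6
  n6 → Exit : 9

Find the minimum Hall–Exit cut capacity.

22

Augment Hall→n1→Exit: bottleneck 8, flow now 8.
Augment Hall→n2→Exit: bottleneck 2, flow now 10.
Augment Hall→n5→Exit: bottleneck 6, flow now 16.
Augment Hall→n1→n6→Exit: bottleneck 3, flow now 19.
Augment Hall→n2→n6→Exit: bottleneck 3, flow now 22.
No augmenting path remains; maximum flow = 22.
By max-flow min-cut, the minimum cut capacity equals the max flow.
In the residual graph, reachable from Hall: {Hall, n2, n3, n4, n5}.
Min-cut edges: Hall→n1 (11), n2→n6 (3), n2→Exit (2), n5→Exit (6); capacity 11 + 3 + 2 + 6 = 22.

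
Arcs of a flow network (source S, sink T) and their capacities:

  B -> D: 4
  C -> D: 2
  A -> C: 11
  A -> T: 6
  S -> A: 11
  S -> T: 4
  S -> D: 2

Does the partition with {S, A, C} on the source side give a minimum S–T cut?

No — its capacity is 14, but the minimum cut has capacity 10.

Given cut capacity: 2 + 4 + 6 + 2 = 14.
Augment S→T: bottleneck 4, flow now 4.
Augment S→A→T: bottleneck 6, flow now 10.
No augmenting path remains; maximum flow = 10.
In the residual graph, reachable from S: {S, A, C, D}.
Min-cut edges: S→T (4), A→T (6); capacity 4 + 6 = 10.
Cut capacity 14 exceeds the max flow 10, so it is not minimum.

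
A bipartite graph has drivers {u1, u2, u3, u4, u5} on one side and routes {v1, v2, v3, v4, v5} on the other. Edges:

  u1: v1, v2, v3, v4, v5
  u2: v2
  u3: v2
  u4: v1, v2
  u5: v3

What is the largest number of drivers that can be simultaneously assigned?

4

Unit-capacity flow: source→left, listed edges, right→sink; max matching = max flow.
Augmenting path u1→v1 (+1); matched 1.
Augmenting path u2→v2 (+1); matched 2.
Augmenting path u5→v3 (+1); matched 3.
Augmenting path u4→v1→u1→v4 (+1); matched 4.
No augmenting path remains; maximum matching = 4.
König certificate: {u1, u4, u5, v2} is a vertex cover of size 4 (every listed pair touches it), so no matching can be larger.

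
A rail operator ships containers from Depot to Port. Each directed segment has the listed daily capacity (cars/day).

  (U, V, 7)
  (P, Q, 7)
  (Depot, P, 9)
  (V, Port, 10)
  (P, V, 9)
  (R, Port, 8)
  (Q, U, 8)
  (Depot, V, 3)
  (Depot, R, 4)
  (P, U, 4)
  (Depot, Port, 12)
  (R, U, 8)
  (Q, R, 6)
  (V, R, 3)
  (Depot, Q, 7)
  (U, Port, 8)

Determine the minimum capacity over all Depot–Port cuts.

35

Augment Depot→Port: bottleneck 12, flow now 12.
Augment Depot→R→Port: bottleneck 4, flow now 16.
Augment Depot→V→Port: bottleneck 3, flow now 19.
Augment Depot→P→U→Port: bottleneck 4, flow now 23.
Augment Depot→P→V→Port: bottleneck 5, flow now 28.
Augment Depot→Q→R→Port: bottleneck 4, flow now 32.
Augment Depot→Q→U→Port: bottleneck 3, flow now 35.
No augmenting path remains; maximum flow = 35.
By max-flow min-cut, the minimum cut capacity equals the max flow.
In the residual graph, reachable from Depot: {Depot}.
Min-cut edges: Depot→P (9), Depot→Q (7), Depot→R (4), Depot→V (3), Depot→Port (12); capacity 9 + 7 + 4 + 3 + 12 = 35.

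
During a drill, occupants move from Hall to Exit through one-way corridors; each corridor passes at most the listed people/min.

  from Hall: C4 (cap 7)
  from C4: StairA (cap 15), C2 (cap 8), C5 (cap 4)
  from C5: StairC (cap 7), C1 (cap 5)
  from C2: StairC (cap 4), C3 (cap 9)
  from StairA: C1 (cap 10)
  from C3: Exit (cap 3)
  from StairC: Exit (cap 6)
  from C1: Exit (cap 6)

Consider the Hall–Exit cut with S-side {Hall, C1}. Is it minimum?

Given cut capacity: 7 + 6 = 13.
Augment Hall→C4→C5→StairC→Exit: bottleneck 4, flow now 4.
Augment Hall→C4→C2→C3→Exit: bottleneck 3, flow now 7.
No augmenting path remains; maximum flow = 7.
In the residual graph, reachable from Hall: {Hall}.
Min-cut edges: Hall→C4 (7); capacity 7 = 7.
Cut capacity 13 exceeds the max flow 7, so it is not minimum.

No — its capacity is 13, but the minimum cut has capacity 7.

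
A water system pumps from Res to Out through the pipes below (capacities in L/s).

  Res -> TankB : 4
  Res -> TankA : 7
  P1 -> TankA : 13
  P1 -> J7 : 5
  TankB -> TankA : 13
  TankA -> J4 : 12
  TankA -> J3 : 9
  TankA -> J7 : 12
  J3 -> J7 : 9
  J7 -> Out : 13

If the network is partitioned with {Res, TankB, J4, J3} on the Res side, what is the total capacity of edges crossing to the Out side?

Edges leaving {Res, TankB, J4, J3}: Res→TankA (7), TankB→TankA (13), J3→J7 (9).
Cut capacity = 7 + 13 + 9 = 29.

29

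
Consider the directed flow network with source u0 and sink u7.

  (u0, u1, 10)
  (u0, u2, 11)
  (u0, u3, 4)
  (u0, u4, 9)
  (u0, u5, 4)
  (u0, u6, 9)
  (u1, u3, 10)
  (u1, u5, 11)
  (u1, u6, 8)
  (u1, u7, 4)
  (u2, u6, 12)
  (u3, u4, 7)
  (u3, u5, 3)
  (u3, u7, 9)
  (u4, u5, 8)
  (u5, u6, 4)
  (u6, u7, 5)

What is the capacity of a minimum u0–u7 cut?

18

Augment u0→u1→u7: bottleneck 4, flow now 4.
Augment u0→u3→u7: bottleneck 4, flow now 8.
Augment u0→u6→u7: bottleneck 5, flow now 13.
Augment u0→u1→u3→u7: bottleneck 5, flow now 18.
No augmenting path remains; maximum flow = 18.
By max-flow min-cut, the minimum cut capacity equals the max flow.
In the residual graph, reachable from u0: {u0, u1, u2, u3, u4, u5, u6}.
Min-cut edges: u1→u7 (4), u3→u7 (9), u6→u7 (5); capacity 4 + 9 + 5 = 18.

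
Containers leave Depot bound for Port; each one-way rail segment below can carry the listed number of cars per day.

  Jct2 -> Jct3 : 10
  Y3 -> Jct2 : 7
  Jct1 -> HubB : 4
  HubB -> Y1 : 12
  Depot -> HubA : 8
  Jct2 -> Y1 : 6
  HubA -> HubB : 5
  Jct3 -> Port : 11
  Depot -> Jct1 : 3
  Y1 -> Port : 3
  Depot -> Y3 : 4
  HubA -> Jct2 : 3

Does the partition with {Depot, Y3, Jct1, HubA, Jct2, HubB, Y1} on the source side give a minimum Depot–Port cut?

Given cut capacity: 10 + 3 = 13.
Augment Depot→Y3→Jct2→Y1→Port: bottleneck 3, flow now 3.
Augment Depot→Y3→Jct2→Jct3→Port: bottleneck 1, flow now 4.
Augment Depot→HubA→Jct2→Jct3→Port: bottleneck 3, flow now 7.
Augment Depot→Jct1→HubB→Y1→Jct2→Jct3→Port: bottleneck 3, flow now 10. (uses reverse residual edge)
No augmenting path remains; maximum flow = 10.
In the residual graph, reachable from Depot: {Depot, Jct1, HubA, HubB, Y1}.
Min-cut edges: Depot→Y3 (4), HubA→Jct2 (3), Y1→Port (3); capacity 4 + 3 + 3 = 10.
Cut capacity 13 exceeds the max flow 10, so it is not minimum.

No — its capacity is 13, but the minimum cut has capacity 10.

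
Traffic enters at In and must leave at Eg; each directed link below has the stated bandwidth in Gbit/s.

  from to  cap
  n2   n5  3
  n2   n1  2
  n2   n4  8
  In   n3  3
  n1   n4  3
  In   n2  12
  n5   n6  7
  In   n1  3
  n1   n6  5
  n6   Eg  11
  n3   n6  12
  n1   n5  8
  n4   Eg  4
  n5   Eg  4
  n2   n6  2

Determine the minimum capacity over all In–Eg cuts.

17

Augment In→n1→n4→Eg: bottleneck 3, flow now 3.
Augment In→n2→n4→Eg: bottleneck 1, flow now 4.
Augment In→n2→n5→Eg: bottleneck 3, flow now 7.
Augment In→n2→n6→Eg: bottleneck 2, flow now 9.
Augment In→n3→n6→Eg: bottleneck 3, flow now 12.
Augment In→n2→n1→n5→Eg: bottleneck 1, flow now 13.
Augment In→n2→n1→n6→Eg: bottleneck 1, flow now 14.
Augment In→n2→n4→n1→n6→Eg: bottleneck 3, flow now 17. (uses reverse residual edge)
No augmenting path remains; maximum flow = 17.
By max-flow min-cut, the minimum cut capacity equals the max flow.
In the residual graph, reachable from In: {In, n2, n4}.
Min-cut edges: In→n1 (3), In→n3 (3), n2→n1 (2), n2→n5 (3), n2→n6 (2), n4→Eg (4); capacity 3 + 3 + 2 + 3 + 2 + 4 = 17.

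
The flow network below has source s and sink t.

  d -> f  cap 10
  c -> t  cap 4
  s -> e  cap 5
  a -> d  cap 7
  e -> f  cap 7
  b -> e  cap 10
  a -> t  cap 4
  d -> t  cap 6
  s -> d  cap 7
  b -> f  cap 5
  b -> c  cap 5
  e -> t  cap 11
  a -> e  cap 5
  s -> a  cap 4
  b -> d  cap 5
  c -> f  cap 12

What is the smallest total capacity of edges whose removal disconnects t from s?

Augment s→a→t: bottleneck 4, flow now 4.
Augment s→d→t: bottleneck 6, flow now 10.
Augment s→e→t: bottleneck 5, flow now 15.
No augmenting path remains; maximum flow = 15.
By max-flow min-cut, the minimum cut capacity equals the max flow.
In the residual graph, reachable from s: {s, d, f}.
Min-cut edges: s→a (4), s→e (5), d→t (6); capacity 4 + 5 + 6 = 15.

15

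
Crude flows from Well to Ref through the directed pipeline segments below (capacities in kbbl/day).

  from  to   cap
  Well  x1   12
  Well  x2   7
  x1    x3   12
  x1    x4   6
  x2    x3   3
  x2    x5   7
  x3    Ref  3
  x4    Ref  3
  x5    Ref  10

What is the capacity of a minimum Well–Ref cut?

Augment Well→x1→x3→Ref: bottleneck 3, flow now 3.
Augment Well→x1→x4→Ref: bottleneck 3, flow now 6.
Augment Well→x2→x5→Ref: bottleneck 7, flow now 13.
No augmenting path remains; maximum flow = 13.
By max-flow min-cut, the minimum cut capacity equals the max flow.
In the residual graph, reachable from Well: {Well, x1, x3, x4}.
Min-cut edges: Well→x2 (7), x3→Ref (3), x4→Ref (3); capacity 7 + 3 + 3 = 13.

13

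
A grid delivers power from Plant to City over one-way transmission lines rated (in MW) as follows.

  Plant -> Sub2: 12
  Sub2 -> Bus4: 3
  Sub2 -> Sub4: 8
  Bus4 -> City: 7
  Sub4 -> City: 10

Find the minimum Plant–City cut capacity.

Augment Plant→Sub2→Bus4→City: bottleneck 3, flow now 3.
Augment Plant→Sub2→Sub4→City: bottleneck 8, flow now 11.
No augmenting path remains; maximum flow = 11.
By max-flow min-cut, the minimum cut capacity equals the max flow.
In the residual graph, reachable from Plant: {Plant, Sub2}.
Min-cut edges: Sub2→Bus4 (3), Sub2→Sub4 (8); capacity 3 + 8 = 11.

11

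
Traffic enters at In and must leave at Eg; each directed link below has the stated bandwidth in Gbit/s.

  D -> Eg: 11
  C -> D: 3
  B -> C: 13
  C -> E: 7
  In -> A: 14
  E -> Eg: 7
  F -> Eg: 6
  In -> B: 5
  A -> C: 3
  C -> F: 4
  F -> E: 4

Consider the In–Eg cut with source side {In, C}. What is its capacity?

33

Edges leaving {In, C}: In→A (14), In→B (5), C→D (3), C→E (7), C→F (4).
Cut capacity = 14 + 5 + 3 + 7 + 4 = 33.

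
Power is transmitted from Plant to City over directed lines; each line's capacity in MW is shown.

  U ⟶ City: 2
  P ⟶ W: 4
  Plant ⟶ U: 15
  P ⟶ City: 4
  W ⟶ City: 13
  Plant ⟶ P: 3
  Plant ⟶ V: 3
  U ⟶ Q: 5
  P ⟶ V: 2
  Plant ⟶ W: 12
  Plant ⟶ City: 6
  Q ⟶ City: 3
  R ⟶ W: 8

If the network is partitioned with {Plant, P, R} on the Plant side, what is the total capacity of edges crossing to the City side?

Edges leaving {Plant, P, R}: Plant→U (15), Plant→V (3), Plant→W (12), Plant→City (6), P→V (2), P→W (4), P→City (4), R→W (8).
Cut capacity = 15 + 3 + 12 + 6 + 2 + 4 + 4 + 8 = 54.

54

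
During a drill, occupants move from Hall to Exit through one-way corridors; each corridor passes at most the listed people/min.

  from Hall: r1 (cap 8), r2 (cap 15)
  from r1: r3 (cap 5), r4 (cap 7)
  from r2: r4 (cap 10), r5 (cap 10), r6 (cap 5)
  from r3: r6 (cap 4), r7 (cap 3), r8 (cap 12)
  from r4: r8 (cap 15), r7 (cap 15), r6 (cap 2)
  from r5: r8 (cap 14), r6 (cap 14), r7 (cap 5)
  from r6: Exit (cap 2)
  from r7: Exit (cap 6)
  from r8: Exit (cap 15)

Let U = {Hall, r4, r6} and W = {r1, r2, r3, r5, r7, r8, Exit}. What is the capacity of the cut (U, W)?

Edges leaving {Hall, r4, r6}: Hall→r1 (8), Hall→r2 (15), r4→r7 (15), r4→r8 (15), r6→Exit (2).
Cut capacity = 8 + 15 + 15 + 15 + 2 = 55.

55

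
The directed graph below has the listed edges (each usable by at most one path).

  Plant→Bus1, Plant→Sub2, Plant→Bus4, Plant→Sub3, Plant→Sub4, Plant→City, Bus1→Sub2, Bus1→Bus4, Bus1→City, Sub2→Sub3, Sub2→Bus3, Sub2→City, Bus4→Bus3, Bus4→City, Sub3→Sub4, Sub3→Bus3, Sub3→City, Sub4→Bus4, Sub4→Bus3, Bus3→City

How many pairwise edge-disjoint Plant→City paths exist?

6

Assign every edge capacity 1; by Menger, the answer equals the max flow.
Path Plant→City (+1); total 1.
Path Plant→Bus1→City (+1); total 2.
Path Plant→Sub2→City (+1); total 3.
Path Plant→Bus4→City (+1); total 4.
Path Plant→Sub3→City (+1); total 5.
Path Plant→Sub4→Bus3→City (+1); total 6.
No residual Plant→City path; max flow = 6.
Certifying cut of size 6: {Plant→Bus1, Plant→Bus4, Plant→City, Plant→Sub2, Plant→Sub3, Plant→Sub4}.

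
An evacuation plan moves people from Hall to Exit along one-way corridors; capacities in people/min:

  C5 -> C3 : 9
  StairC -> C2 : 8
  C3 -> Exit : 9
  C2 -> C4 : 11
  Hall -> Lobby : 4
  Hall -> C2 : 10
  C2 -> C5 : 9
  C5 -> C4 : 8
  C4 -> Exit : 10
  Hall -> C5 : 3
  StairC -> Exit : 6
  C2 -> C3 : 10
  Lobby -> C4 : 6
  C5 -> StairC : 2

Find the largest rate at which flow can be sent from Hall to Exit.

17

Augment Hall→Lobby→C4→Exit: bottleneck 4, flow now 4.
Augment Hall→C5→C3→Exit: bottleneck 3, flow now 7.
Augment Hall→C2→C3→Exit: bottleneck 6, flow now 13.
Augment Hall→C2→C4→Exit: bottleneck 4, flow now 17.
No augmenting path remains; maximum flow = 17.
In the residual graph, reachable from Hall: {Hall}.
Min-cut edges: Hall→Lobby (4), Hall→C5 (3), Hall→C2 (10); capacity 4 + 3 + 10 = 17.
This cut is saturated, so no flow can exceed 17.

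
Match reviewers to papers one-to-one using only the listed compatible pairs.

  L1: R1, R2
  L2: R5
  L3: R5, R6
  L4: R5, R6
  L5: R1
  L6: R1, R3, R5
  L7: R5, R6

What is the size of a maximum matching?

Unit-capacity flow: source→left, listed edges, right→sink; max matching = max flow.
Augmenting path L1→R1 (+1); matched 1.
Augmenting path L2→R5 (+1); matched 2.
Augmenting path L3→R6 (+1); matched 3.
Augmenting path L6→R3 (+1); matched 4.
Augmenting path L5→R1→L1→R2 (+1); matched 5.
No augmenting path remains; maximum matching = 5.
König certificate: {L1, L5, L6, R5, R6} is a vertex cover of size 5 (every listed pair touches it), so no matching can be larger.

5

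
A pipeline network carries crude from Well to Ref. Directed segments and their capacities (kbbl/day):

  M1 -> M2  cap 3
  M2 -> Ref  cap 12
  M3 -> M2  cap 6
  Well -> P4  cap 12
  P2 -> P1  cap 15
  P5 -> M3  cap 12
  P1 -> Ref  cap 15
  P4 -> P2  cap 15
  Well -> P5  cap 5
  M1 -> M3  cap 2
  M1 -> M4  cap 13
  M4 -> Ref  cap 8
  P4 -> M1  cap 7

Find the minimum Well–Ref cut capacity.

17

Augment Well→P5→M3→M2→Ref: bottleneck 5, flow now 5.
Augment Well→P4→M1→M2→Ref: bottleneck 3, flow now 8.
Augment Well→P4→M1→M4→Ref: bottleneck 4, flow now 12.
Augment Well→P4→P2→P1→Ref: bottleneck 5, flow now 17.
No augmenting path remains; maximum flow = 17.
By max-flow min-cut, the minimum cut capacity equals the max flow.
In the residual graph, reachable from Well: {Well}.
Min-cut edges: Well→P5 (5), Well→P4 (12); capacity 5 + 12 = 17.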